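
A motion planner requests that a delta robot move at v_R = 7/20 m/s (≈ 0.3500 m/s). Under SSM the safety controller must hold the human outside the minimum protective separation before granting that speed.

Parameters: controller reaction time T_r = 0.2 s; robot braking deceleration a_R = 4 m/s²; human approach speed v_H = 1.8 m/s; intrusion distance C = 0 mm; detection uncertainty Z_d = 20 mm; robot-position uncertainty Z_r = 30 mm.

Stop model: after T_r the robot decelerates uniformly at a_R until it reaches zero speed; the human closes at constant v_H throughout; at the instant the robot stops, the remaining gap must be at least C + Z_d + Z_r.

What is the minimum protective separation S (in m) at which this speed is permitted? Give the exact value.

stop time T_s = (7/20)/4 = 0.0875 s
robot in T_r: 0.3500·0.2000 = 0.0700 m
robot covers 0.3500·0.0875 − ½·4.0000·0.0875² = 0.0153 m while stopping
human over T_r+T_s: 1.8000·(0.2000+0.0875) = 0.5175 m
residual clearance needed = 0.0000+0.0200+0.0300 = 0.0500 m
S_min ≈ 0.0700+0.0153+0.5175+0.0500  ⇒  S_min = 2089/3200 m

S_min = 2089/3200 m = 0.6528 m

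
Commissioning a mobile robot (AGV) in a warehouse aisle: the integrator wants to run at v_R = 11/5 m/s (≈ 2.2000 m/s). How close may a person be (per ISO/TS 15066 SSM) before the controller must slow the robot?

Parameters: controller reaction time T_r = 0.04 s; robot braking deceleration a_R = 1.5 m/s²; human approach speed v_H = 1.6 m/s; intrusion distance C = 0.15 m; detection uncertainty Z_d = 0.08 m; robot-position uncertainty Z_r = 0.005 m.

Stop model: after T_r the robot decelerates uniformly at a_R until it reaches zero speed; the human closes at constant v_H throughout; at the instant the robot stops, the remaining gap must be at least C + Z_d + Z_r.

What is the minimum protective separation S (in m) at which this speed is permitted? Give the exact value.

S_min = 4347/1000 m = 4.3470 m

T_s = v_R/a_R = (11/5)/(3/2) = 1.4667 s
robot covers v_R·T_r = 2.2000·0.0400 = 0.0880 m before braking
robot covers 2.2000·1.4667 − ½·1.5000·1.4667² = 1.6133 m while stopping
human over T_r+T_s: 1.6000·(0.0400+1.4667) = 2.4107 m
C+Z_d+Z_r = 0.1500+0.0800+0.0050 = 0.2350 m
S_min ≈ 0.0880+1.6133+2.4107+0.2350  ⇒  S_min = 4347/1000 m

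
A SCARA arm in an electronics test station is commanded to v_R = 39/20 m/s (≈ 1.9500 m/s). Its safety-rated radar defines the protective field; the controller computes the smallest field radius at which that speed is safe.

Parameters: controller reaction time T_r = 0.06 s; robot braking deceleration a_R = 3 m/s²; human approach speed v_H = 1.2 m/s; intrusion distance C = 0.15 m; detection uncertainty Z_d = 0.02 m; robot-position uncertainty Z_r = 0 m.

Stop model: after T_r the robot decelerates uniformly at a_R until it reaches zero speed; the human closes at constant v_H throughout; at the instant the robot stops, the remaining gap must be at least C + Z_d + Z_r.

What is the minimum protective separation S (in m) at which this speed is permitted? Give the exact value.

T_s = v_R/a_R = (39/20)/3 = 0.6500 s
reaction-phase robot travel = 1.9500·0.0600 = 0.1170 m
robot covers 1.9500·0.6500 − ½·3.0000·0.6500² = 0.6338 m while stopping
human over T_r+T_s: 1.2000·(0.0600+0.6500) = 0.8520 m
residual clearance needed = 0.1500+0.0200+0.0000 = 0.1700 m
S_min ≈ 0.1170+0.6338+0.8520+0.1700  ⇒  S_min = 7091/4000 m

S_min = 7091/4000 m = 1.7728 m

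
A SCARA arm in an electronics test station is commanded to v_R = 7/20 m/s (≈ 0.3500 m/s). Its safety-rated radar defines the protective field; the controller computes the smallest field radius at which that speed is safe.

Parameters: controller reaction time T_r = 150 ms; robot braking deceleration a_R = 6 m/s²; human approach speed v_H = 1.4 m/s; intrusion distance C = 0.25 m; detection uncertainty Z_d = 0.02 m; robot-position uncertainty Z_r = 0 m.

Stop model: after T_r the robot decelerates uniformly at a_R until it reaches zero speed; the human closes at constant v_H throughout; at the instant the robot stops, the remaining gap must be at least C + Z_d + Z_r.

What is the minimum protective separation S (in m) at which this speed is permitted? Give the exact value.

braking lasts T_s = (7/20)/6 = 0.0583 s
robot covers v_R·T_r = 0.3500·0.1500 = 0.0525 m before braking
robot under decel: 0.3500²/(2·6.0000) = 0.0102 m
person approaches 1.4000·(0.1500+0.0583) = 0.2917 m
C+Z_d+Z_r = 0.2500+0.0200+0.0000 = 0.2700 m
S_min ≈ 0.0525+0.0102+0.2917+0.2700  ⇒  S_min = 999/1600 m

S_min = 999/1600 m = 0.6244 m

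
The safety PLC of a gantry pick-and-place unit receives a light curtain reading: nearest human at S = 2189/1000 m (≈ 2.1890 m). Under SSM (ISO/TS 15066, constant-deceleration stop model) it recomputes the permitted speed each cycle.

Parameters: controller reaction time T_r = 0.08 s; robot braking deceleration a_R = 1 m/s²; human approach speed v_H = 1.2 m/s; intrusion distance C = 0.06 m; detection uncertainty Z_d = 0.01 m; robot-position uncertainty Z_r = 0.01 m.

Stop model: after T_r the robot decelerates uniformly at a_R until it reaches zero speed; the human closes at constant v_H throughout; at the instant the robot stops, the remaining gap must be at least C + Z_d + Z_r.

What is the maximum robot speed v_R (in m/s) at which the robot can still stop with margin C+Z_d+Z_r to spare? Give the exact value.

quadratic (1/2)·v² + (32/25)·v + (-2013/1000) = 0
  disc = (32/25)² − 4·(1/2)·(-2013/1000) = 14161/2500 ; √disc = 119/50
  v_R = (−(32/25) + 119/50) / (2·(1/2)) = 11/10 m/s
check:
T_s = v_R/a_R = (11/10)/1 = 1.1000 s
robot covers v_R·T_r = 1.1000·0.0800 = 0.0880 m before braking
robot under decel: 1.1000²/(2·1.0000) = 0.6050 m
person approaches 1.2000·(0.0800+1.1000) = 1.4160 m
margins: 0.0600+0.0100+0.0100 = 0.0800 m
sum ≈ 0.0880+0.6050+1.4160+0.0800 ≈ 2.1890 m = S ✓

v_R_max = 11/10 m/s = 1.1000 m/s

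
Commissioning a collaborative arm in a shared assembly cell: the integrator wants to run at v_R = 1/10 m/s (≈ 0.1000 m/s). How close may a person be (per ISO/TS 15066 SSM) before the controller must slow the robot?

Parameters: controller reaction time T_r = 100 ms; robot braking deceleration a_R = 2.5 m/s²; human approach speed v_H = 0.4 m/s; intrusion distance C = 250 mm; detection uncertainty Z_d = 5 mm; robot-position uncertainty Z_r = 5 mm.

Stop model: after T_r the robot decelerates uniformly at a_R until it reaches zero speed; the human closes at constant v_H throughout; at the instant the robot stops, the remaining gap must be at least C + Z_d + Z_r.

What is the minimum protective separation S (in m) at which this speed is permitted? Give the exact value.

stop time T_s = (1/10)/(5/2) = 0.0400 s
robot in T_r: 0.1000·0.1000 = 0.0100 m
braking distance = 0.1000²/(2·2.5000) = 0.0020 m
human over T_r+T_s: 0.4000·(0.1000+0.0400) = 0.0560 m
residual clearance needed = 0.2500+0.0050+0.0050 = 0.2600 m
S_min ≈ 0.0100+0.0020+0.0560+0.2600  ⇒  S_min = 41/125 m

S_min = 41/125 m = 0.3280 m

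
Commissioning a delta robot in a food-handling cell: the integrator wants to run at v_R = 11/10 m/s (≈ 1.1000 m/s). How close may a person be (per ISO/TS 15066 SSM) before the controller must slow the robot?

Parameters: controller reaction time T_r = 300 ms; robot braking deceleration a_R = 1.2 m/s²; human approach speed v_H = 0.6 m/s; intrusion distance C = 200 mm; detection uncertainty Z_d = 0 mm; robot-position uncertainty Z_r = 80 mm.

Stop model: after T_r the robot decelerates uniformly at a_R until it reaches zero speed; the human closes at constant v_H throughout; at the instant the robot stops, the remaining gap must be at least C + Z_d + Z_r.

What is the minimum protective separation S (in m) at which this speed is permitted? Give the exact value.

braking lasts T_s = (11/10)/(6/5) = 0.9167 s
robot covers v_R·T_r = 1.1000·0.3000 = 0.3300 m before braking
robot covers 1.1000·0.9167 − ½·1.2000·0.9167² = 0.5042 m while stopping
person approaches 0.6000·(0.3000+0.9167) = 0.7300 m
residual clearance needed = 0.2000+0.0000+0.0800 = 0.2800 m
S_min ≈ 0.3300+0.5042+0.7300+0.2800  ⇒  S_min = 2213/1200 m

S_min = 2213/1200 m = 1.8442 m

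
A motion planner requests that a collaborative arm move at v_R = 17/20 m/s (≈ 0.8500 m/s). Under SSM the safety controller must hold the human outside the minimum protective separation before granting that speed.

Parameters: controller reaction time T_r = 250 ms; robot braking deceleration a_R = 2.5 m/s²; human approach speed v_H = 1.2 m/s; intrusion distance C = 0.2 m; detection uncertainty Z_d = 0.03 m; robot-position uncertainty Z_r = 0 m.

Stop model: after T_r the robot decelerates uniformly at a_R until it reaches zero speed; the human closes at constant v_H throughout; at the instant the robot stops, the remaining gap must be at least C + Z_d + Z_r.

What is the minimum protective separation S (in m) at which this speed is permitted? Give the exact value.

S_min = 259/200 m = 1.2950 m

stop time T_s = (17/20)/(5/2) = 0.3400 s
robot in T_r: 0.8500·0.2500 = 0.2125 m
robot under decel: 0.8500²/(2·2.5000) = 0.1445 m
human closes 1.2000·0.5900 = 0.7080 m
C+Z_d+Z_r = 0.2000+0.0300+0.0000 = 0.2300 m
S_min ≈ 0.2125+0.1445+0.7080+0.2300  ⇒  S_min = 259/200 m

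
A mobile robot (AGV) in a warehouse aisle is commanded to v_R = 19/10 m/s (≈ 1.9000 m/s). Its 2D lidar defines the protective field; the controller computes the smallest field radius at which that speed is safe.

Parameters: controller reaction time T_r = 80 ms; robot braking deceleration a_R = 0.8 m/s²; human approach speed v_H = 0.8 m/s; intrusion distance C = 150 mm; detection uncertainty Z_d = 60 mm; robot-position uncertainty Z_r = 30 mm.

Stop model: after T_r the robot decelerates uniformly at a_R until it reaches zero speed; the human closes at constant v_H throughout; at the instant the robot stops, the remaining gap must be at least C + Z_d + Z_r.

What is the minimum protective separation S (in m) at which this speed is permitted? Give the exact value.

braking lasts T_s = (19/10)/(4/5) = 2.3750 s
reaction-phase robot travel = 1.9000·0.0800 = 0.1520 m
robot under decel: 1.9000²/(2·0.8000) = 2.2563 m
person approaches 0.8000·(0.0800+2.3750) = 1.9640 m
residual clearance needed = 0.1500+0.0600+0.0300 = 0.2400 m
S_min ≈ 0.1520+2.2563+1.9640+0.2400  ⇒  S_min = 18449/4000 m

S_min = 18449/4000 m = 4.6123 m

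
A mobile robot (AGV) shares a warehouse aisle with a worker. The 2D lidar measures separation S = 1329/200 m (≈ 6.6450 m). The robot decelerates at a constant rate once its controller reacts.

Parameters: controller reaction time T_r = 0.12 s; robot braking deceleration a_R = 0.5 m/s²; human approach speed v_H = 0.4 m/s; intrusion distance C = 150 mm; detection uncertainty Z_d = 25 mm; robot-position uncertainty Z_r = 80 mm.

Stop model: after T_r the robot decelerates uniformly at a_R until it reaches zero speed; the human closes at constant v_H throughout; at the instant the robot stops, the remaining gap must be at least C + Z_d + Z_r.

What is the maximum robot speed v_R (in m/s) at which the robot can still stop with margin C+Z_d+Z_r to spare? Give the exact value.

v_R_max = 21/10 m/s = 2.1000 m/s

collect terms ⇒ (1)·v_R² + (23/25)·v_R + (-3171/500) = 0
  disc = (23/25)² − 4·(1)·(-3171/500) = 16384/625 ; √disc = 128/25
  v_R = (−(23/25) + 128/25) / (2·(1)) = 21/10 m/s
check:
T_s = v_R/a_R = (21/10)/(1/2) = 4.2000 s
robot covers v_R·T_r = 2.1000·0.1200 = 0.2520 m before braking
robot covers 2.1000·4.2000 − ½·0.5000·4.2000² = 4.4100 m while stopping
human over T_r+T_s: 0.4000·(0.1200+4.2000) = 1.7280 m
margins: 0.1500+0.0250+0.0800 = 0.2550 m
sum ≈ 0.2520+4.4100+1.7280+0.2550 ≈ 6.6450 m = S ✓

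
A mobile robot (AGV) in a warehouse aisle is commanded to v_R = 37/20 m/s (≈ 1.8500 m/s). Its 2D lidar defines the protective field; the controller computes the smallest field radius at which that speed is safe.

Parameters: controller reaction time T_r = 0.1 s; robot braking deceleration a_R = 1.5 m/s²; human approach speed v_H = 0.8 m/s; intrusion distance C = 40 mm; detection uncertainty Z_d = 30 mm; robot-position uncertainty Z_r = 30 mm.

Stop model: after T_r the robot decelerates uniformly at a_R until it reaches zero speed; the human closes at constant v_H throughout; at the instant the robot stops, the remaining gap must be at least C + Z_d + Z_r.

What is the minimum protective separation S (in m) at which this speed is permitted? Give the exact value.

stop time T_s = (37/20)/(3/2) = 1.2333 s
robot covers v_R·T_r = 1.8500·0.1000 = 0.1850 m before braking
braking distance = 1.8500²/(2·1.5000) = 1.1408 m
human over T_r+T_s: 0.8000·(0.1000+1.2333) = 1.0667 m
C+Z_d+Z_r = 0.0400+0.0300+0.0300 = 0.1000 m
S_min ≈ 0.1850+1.1408+1.0667+0.1000  ⇒  S_min = 997/400 m

S_min = 997/400 m = 2.4925 m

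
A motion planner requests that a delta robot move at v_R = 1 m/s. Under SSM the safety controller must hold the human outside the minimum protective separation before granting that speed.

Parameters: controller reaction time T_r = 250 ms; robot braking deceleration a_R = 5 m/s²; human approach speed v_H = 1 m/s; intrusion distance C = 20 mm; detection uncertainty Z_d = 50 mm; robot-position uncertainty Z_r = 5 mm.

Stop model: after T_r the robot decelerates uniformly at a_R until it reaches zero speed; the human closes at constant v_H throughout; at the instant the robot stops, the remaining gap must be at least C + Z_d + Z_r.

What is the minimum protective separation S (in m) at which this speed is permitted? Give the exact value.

braking lasts T_s = 1/5 = 0.2000 s
reaction-phase robot travel = 1.0000·0.2500 = 0.2500 m
braking distance = 1.0000²/(2·5.0000) = 0.1000 m
human over T_r+T_s: 1.0000·(0.2500+0.2000) = 0.4500 m
residual clearance needed = 0.0200+0.0500+0.0050 = 0.0750 m
S_min ≈ 0.2500+0.1000+0.4500+0.0750  ⇒  S_min = 7/8 m

S_min = 7/8 m = 0.8750 m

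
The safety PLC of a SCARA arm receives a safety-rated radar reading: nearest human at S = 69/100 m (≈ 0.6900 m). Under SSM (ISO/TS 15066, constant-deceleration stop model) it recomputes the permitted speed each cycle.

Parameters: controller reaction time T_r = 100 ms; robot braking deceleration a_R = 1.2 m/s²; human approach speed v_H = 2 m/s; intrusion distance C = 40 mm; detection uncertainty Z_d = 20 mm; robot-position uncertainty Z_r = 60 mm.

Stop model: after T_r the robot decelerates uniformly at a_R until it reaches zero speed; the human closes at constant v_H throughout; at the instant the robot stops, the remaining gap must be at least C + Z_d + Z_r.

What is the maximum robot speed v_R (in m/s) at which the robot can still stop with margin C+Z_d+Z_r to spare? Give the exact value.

collect terms ⇒ (5/12)·v_R² + (53/30)·v_R + (-37/100) = 0
  disc = (53/30)² − 4·(5/12)·(-37/100) = 841/225 ; √disc = 29/15
  v_R = (−(53/30) + 29/15) / (2·(5/12)) = 1/5 m/s
check:
T_s = v_R/a_R = (1/5)/(6/5) = 0.1667 s
robot in T_r: 0.2000·0.1000 = 0.0200 m
robot under decel: 0.2000²/(2·1.2000) = 0.0167 m
human over T_r+T_s: 2.0000·(0.1000+0.1667) = 0.5333 m
margins: 0.0400+0.0200+0.0600 = 0.1200 m
sum ≈ 0.0200+0.0167+0.5333+0.1200 ≈ 0.6900 m = S ✓

v_R_max = 1/5 m/s = 0.2000 m/s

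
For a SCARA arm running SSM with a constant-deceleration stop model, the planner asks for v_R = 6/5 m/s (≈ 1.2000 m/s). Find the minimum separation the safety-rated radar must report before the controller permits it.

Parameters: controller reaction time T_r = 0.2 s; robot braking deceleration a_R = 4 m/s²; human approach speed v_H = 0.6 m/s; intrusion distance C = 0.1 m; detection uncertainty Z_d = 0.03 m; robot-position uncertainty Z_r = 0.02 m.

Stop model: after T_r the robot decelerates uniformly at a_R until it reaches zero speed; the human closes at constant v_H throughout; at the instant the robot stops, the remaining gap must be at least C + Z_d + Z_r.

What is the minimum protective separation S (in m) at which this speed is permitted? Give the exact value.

stop time T_s = (6/5)/4 = 0.3000 s
robot in T_r: 1.2000·0.2000 = 0.2400 m
braking distance = 1.2000²/(2·4.0000) = 0.1800 m
human over T_r+T_s: 0.6000·(0.2000+0.3000) = 0.3000 m
residual clearance needed = 0.1000+0.0300+0.0200 = 0.1500 m
S_min ≈ 0.2400+0.1800+0.3000+0.1500  ⇒  S_min = 87/100 m

S_min = 87/100 m = 0.8700 m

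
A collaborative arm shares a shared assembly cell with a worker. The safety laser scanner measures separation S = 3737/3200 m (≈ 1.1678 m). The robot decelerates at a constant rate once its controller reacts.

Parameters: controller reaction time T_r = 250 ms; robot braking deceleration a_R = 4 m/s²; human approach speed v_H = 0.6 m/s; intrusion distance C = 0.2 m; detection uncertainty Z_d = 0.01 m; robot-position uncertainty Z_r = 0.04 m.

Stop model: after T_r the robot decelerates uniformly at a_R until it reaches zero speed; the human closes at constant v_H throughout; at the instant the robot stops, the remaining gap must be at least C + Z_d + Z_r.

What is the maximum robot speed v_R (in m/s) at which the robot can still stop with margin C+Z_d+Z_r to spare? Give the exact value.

v_R_max = 27/20 m/s = 1.3500 m/s

collect terms ⇒ (1/8)·v_R² + (2/5)·v_R + (-2457/3200) = 0
  disc = (2/5)² − 4·(1/8)·(-2457/3200) = 3481/6400 ; √disc = 59/80
  v_R = (−(2/5) + 59/80) / (2·(1/8)) = 27/20 m/s
check:
braking lasts T_s = (27/20)/4 = 0.3375 s
reaction-phase robot travel = 1.3500·0.2500 = 0.3375 m
robot under decel: 1.3500²/(2·4.0000) = 0.2278 m
person approaches 0.6000·(0.2500+0.3375) = 0.3525 m
margins: 0.2000+0.0100+0.0400 = 0.2500 m
sum ≈ 0.3375+0.2278+0.3525+0.2500 ≈ 1.1678 m = S ✓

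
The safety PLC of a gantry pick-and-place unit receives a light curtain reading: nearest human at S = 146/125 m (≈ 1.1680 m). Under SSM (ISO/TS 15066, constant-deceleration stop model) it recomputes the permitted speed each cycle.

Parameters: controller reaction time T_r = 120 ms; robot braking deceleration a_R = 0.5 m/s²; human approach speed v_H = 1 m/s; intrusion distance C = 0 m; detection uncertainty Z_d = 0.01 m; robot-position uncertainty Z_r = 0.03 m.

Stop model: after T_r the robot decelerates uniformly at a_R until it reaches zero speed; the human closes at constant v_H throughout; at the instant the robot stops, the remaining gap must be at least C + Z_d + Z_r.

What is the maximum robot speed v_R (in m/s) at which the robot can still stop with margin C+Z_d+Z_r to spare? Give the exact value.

quadratic (1)·v² + (53/25)·v + (-126/125) = 0
  disc = (53/25)² − 4·(1)·(-126/125) = 5329/625 ; √disc = 73/25
  v_R = (−(53/25) + 73/25) / (2·(1)) = 2/5 m/s
check:
stop time T_s = (2/5)/(1/2) = 0.8000 s
reaction-phase robot travel = 0.4000·0.1200 = 0.0480 m
robot under decel: 0.4000²/(2·0.5000) = 0.1600 m
person approaches 1.0000·(0.1200+0.8000) = 0.9200 m
residual clearance needed = 0.0000+0.0100+0.0300 = 0.0400 m
sum ≈ 0.0480+0.1600+0.9200+0.0400 ≈ 1.1680 m = S ✓

v_R_max = 2/5 m/s = 0.4000 m/s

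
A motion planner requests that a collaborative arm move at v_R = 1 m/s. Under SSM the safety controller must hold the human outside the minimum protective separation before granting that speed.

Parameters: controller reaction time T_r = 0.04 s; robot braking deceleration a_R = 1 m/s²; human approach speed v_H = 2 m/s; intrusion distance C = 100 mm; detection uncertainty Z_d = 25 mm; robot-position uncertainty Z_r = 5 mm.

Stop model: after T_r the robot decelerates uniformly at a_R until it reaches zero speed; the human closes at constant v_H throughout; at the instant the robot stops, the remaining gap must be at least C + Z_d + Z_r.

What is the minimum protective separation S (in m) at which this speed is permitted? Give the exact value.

S_min = 11/4 m = 2.7500 m

stop time T_s = 1/1 = 1.0000 s
robot in T_r: 1.0000·0.0400 = 0.0400 m
robot covers 1.0000·1.0000 − ½·1.0000·1.0000² = 0.5000 m while stopping
human over T_r+T_s: 2.0000·(0.0400+1.0000) = 2.0800 m
C+Z_d+Z_r = 0.1000+0.0250+0.0050 = 0.1300 m
S_min ≈ 0.0400+0.5000+2.0800+0.1300  ⇒  S_min = 11/4 m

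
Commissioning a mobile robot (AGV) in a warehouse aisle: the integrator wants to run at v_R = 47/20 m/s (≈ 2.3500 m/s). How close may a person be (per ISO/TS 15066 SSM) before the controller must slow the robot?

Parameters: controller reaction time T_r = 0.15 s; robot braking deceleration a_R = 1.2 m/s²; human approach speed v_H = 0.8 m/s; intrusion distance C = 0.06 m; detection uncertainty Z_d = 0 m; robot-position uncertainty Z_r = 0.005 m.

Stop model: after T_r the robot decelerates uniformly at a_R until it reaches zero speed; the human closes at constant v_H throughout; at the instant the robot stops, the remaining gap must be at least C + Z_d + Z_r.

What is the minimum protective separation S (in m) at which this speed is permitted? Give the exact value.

S_min = 4229/960 m = 4.4052 m

stop time T_s = (47/20)/(6/5) = 1.9583 s
robot in T_r: 2.3500·0.1500 = 0.3525 m
robot covers 2.3500·1.9583 − ½·1.2000·1.9583² = 2.3010 m while stopping
person approaches 0.8000·(0.1500+1.9583) = 1.6867 m
residual clearance needed = 0.0600+0.0000+0.0050 = 0.0650 m
S_min ≈ 0.3525+2.3010+1.6867+0.0650  ⇒  S_min = 4229/960 m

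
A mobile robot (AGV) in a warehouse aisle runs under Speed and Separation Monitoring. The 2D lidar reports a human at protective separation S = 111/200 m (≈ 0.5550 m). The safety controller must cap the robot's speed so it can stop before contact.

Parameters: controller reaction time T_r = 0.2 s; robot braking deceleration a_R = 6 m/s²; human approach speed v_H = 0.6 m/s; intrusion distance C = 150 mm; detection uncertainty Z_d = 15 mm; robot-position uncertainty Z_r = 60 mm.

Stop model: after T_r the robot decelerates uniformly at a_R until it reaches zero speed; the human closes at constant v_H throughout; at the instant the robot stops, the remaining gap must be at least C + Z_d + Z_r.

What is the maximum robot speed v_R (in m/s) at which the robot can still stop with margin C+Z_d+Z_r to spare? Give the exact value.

at the boundary: (1/12)·v² + (3/10)·v + (-21/100) = 0
  disc = (3/10)² − 4·(1/12)·(-21/100) = 4/25 ; √disc = 2/5
  v_R = (−(3/10) + 2/5) / (2·(1/12)) = 3/5 m/s
check:
T_s = v_R/a_R = (3/5)/6 = 0.1000 s
reaction-phase robot travel = 0.6000·0.2000 = 0.1200 m
robot covers 0.6000·0.1000 − ½·6.0000·0.1000² = 0.0300 m while stopping
human over T_r+T_s: 0.6000·(0.2000+0.1000) = 0.1800 m
residual clearance needed = 0.1500+0.0150+0.0600 = 0.2250 m
sum ≈ 0.1200+0.0300+0.1800+0.2250 ≈ 0.5550 m = S ✓

v_R_max = 3/5 m/s = 0.6000 m/s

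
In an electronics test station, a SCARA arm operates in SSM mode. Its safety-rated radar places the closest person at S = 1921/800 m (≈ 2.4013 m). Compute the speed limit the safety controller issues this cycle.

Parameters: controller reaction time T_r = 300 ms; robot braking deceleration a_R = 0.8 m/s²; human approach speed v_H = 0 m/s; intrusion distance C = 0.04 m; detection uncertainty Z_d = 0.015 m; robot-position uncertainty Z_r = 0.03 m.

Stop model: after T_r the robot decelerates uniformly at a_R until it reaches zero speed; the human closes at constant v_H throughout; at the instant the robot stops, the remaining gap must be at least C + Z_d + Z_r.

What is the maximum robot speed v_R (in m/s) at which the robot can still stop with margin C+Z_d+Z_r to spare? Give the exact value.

at the boundary: (5/8)·v² + (3/10)·v + (-1853/800) = 0
  disc = (3/10)² − 4·(5/8)·(-1853/800) = 9409/1600 ; √disc = 97/40
  v_R = (−(3/10) + 97/40) / (2·(5/8)) = 17/10 m/s
check:
braking lasts T_s = (17/10)/(4/5) = 2.1250 s
reaction-phase robot travel = 1.7000·0.3000 = 0.5100 m
braking distance = 1.7000²/(2·0.8000) = 1.8062 m
human closes 0.0000·2.4250 = 0.0000 m
margins: 0.0400+0.0150+0.0300 = 0.0850 m
sum ≈ 0.5100+1.8062+0.0000+0.0850 ≈ 2.4013 m = S ✓

v_R_max = 17/10 m/s = 1.7000 m/s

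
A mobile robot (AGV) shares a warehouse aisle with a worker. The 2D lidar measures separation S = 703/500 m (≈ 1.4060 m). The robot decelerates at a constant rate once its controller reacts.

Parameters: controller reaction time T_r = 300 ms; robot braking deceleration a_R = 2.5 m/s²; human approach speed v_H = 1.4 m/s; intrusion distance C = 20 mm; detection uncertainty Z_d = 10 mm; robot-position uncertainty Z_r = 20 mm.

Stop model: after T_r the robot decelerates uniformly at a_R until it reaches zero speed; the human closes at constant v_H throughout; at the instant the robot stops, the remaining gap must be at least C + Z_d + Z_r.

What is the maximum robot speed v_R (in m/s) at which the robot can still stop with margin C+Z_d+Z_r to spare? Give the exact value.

v_R_max = 9/10 m/s = 0.9000 m/s

at the boundary: (1/5)·v² + (43/50)·v + (-117/125) = 0
  disc = (43/50)² − 4·(1/5)·(-117/125) = 3721/2500 ; √disc = 61/50
  v_R = (−(43/50) + 61/50) / (2·(1/5)) = 9/10 m/s
check:
stop time T_s = (9/10)/(5/2) = 0.3600 s
robot covers v_R·T_r = 0.9000·0.3000 = 0.2700 m before braking
robot under decel: 0.9000²/(2·2.5000) = 0.1620 m
person approaches 1.4000·(0.3000+0.3600) = 0.9240 m
residual clearance needed = 0.0200+0.0100+0.0200 = 0.0500 m
sum ≈ 0.2700+0.1620+0.9240+0.0500 ≈ 1.4060 m = S ✓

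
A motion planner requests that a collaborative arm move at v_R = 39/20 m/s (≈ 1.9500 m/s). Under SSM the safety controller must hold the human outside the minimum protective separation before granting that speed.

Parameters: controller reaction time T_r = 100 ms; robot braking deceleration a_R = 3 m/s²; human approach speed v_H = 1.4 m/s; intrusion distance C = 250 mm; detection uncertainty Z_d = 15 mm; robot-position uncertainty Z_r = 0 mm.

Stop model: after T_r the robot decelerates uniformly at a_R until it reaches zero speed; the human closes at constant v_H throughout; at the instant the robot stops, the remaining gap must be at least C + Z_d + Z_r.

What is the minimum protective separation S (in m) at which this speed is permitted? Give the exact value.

T_s = v_R/a_R = (39/20)/3 = 0.6500 s
robot covers v_R·T_r = 1.9500·0.1000 = 0.1950 m before braking
robot under decel: 1.9500²/(2·3.0000) = 0.6338 m
person approaches 1.4000·(0.1000+0.6500) = 1.0500 m
C+Z_d+Z_r = 0.2500+0.0150+0.0000 = 0.2650 m
S_min ≈ 0.1950+0.6338+1.0500+0.2650  ⇒  S_min = 343/160 m

S_min = 343/160 m = 2.1437 m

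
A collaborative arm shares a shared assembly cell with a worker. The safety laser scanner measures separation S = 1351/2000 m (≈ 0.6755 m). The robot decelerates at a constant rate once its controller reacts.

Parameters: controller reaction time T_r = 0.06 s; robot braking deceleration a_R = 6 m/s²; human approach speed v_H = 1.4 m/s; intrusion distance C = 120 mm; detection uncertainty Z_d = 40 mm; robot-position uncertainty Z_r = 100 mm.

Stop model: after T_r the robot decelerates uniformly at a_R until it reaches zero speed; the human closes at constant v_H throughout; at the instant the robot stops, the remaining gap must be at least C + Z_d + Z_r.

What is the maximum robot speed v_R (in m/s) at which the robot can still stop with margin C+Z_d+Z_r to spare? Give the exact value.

v_R_max = 9/10 m/s = 0.9000 m/s

quadratic (1/12)·v² + (22/75)·v + (-663/2000) = 0
  disc = (22/75)² − 4·(1/12)·(-663/2000) = 17689/90000 ; √disc = 133/300
  v_R = (−(22/75) + 133/300) / (2·(1/12)) = 9/10 m/s
check:
braking lasts T_s = (9/10)/6 = 0.1500 s
robot in T_r: 0.9000·0.0600 = 0.0540 m
braking distance = 0.9000²/(2·6.0000) = 0.0675 m
human over T_r+T_s: 1.4000·(0.0600+0.1500) = 0.2940 m
C+Z_d+Z_r = 0.1200+0.0400+0.1000 = 0.2600 m
sum ≈ 0.0540+0.0675+0.2940+0.2600 ≈ 0.6755 m = S ✓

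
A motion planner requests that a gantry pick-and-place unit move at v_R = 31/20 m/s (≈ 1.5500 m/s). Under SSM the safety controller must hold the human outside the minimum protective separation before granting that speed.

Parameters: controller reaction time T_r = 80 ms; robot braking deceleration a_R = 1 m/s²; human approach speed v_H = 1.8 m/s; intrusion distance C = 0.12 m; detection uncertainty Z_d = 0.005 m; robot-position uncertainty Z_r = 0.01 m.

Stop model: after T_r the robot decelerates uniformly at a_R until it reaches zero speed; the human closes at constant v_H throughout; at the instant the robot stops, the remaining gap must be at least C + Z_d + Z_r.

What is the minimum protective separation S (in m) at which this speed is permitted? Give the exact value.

S_min = 17577/4000 m = 4.3943 m

stop time T_s = (31/20)/1 = 1.5500 s
reaction-phase robot travel = 1.5500·0.0800 = 0.1240 m
robot covers 1.5500·1.5500 − ½·1.0000·1.5500² = 1.2012 m while stopping
human over T_r+T_s: 1.8000·(0.0800+1.5500) = 2.9340 m
residual clearance needed = 0.1200+0.0050+0.0100 = 0.1350 m
S_min ≈ 0.1240+1.2012+2.9340+0.1350  ⇒  S_min = 17577/4000 m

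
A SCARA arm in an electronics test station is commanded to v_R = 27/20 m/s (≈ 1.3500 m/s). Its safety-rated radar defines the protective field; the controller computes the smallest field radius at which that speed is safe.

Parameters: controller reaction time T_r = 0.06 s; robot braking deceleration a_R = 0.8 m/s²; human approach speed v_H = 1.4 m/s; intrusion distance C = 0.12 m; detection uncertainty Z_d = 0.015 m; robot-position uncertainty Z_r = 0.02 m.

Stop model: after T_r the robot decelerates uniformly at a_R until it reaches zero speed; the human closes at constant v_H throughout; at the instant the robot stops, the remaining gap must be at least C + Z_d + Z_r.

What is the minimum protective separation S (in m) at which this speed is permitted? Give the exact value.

S_min = 12229/3200 m = 3.8216 m

braking lasts T_s = (27/20)/(4/5) = 1.6875 s
robot in T_r: 1.3500·0.0600 = 0.0810 m
braking distance = 1.3500²/(2·0.8000) = 1.1391 m
human over T_r+T_s: 1.4000·(0.0600+1.6875) = 2.4465 m
C+Z_d+Z_r = 0.1200+0.0150+0.0200 = 0.1550 m
S_min ≈ 0.0810+1.1391+2.4465+0.1550  ⇒  S_min = 12229/3200 m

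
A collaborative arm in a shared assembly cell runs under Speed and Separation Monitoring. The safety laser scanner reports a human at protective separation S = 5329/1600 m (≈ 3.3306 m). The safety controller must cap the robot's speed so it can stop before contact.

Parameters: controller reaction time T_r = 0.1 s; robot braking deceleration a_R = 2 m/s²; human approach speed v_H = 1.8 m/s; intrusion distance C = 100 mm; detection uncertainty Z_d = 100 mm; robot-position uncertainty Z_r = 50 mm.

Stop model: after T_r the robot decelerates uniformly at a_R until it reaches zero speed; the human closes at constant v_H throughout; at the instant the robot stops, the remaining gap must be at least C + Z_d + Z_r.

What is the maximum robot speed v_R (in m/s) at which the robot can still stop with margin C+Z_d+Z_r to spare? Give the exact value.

collect terms ⇒ (1/4)·v_R² + (1)·v_R + (-4641/1600) = 0
  disc = (1)² − 4·(1/4)·(-4641/1600) = 6241/1600 ; √disc = 79/40
  v_R = (−(1) + 79/40) / (2·(1/4)) = 39/20 m/s
check:
braking lasts T_s = (39/20)/2 = 0.9750 s
robot covers v_R·T_r = 1.9500·0.1000 = 0.1950 m before braking
robot covers 1.9500·0.9750 − ½·2.0000·0.9750² = 0.9506 m while stopping
human over T_r+T_s: 1.8000·(0.1000+0.9750) = 1.9350 m
C+Z_d+Z_r = 0.1000+0.1000+0.0500 = 0.2500 m
sum ≈ 0.1950+0.9506+1.9350+0.2500 ≈ 3.3306 m = S ✓

v_R_max = 39/20 m/s = 1.9500 m/s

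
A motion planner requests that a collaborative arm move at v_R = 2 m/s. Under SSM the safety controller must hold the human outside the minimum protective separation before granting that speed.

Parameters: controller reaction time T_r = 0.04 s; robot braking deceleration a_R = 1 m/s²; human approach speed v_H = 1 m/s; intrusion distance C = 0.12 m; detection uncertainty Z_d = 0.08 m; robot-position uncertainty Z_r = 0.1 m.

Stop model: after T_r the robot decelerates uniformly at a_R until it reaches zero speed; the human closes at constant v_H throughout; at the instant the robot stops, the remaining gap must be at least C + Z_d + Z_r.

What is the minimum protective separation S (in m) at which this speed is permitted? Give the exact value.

S_min = 221/50 m = 4.4200 m

braking lasts T_s = 2/1 = 2.0000 s
robot in T_r: 2.0000·0.0400 = 0.0800 m
robot under decel: 2.0000²/(2·1.0000) = 2.0000 m
human closes 1.0000·2.0400 = 2.0400 m
residual clearance needed = 0.1200+0.0800+0.1000 = 0.3000 m
S_min ≈ 0.0800+2.0000+2.0400+0.3000  ⇒  S_min = 221/50 m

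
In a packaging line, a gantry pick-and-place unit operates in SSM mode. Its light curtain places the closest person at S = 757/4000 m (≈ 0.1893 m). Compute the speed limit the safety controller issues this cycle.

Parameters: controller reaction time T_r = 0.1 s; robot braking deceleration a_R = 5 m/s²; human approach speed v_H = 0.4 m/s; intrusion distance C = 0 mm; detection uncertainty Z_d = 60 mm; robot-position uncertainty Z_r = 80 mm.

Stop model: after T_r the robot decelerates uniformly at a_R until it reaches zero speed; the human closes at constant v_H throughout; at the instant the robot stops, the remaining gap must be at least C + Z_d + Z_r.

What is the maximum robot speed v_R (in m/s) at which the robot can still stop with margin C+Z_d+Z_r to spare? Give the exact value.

v_R_max = 1/20 m/s = 0.0500 m/s

collect terms ⇒ (1/10)·v_R² + (9/50)·v_R + (-37/4000) = 0
  disc = (9/50)² − 4·(1/10)·(-37/4000) = 361/10000 ; √disc = 19/100
  v_R = (−(9/50) + 19/100) / (2·(1/10)) = 1/20 m/s
check:
stop time T_s = (1/20)/5 = 0.0100 s
reaction-phase robot travel = 0.0500·0.1000 = 0.0050 m
robot under decel: 0.0500²/(2·5.0000) = 0.0003 m
human over T_r+T_s: 0.4000·(0.1000+0.0100) = 0.0440 m
C+Z_d+Z_r = 0.0000+0.0600+0.0800 = 0.1400 m
sum ≈ 0.0050+0.0003+0.0440+0.1400 ≈ 0.1893 m = S ✓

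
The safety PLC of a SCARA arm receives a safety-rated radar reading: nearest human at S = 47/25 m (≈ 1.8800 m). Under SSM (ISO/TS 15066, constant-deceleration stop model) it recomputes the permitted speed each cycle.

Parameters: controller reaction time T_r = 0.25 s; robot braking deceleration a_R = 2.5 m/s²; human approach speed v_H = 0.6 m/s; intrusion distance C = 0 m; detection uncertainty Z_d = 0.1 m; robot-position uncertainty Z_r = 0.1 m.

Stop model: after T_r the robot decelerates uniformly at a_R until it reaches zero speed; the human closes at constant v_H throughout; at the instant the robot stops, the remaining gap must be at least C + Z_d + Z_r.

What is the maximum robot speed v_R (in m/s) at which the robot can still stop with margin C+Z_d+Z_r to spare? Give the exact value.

v_R_max = 9/5 m/s = 1.8000 m/s

quadratic (1/5)·v² + (49/100)·v + (-153/100) = 0
  disc = (49/100)² − 4·(1/5)·(-153/100) = 14641/10000 ; √disc = 121/100
  v_R = (−(49/100) + 121/100) / (2·(1/5)) = 9/5 m/s
check:
stop time T_s = (9/5)/(5/2) = 0.7200 s
robot in T_r: 1.8000·0.2500 = 0.4500 m
robot covers 1.8000·0.7200 − ½·2.5000·0.7200² = 0.6480 m while stopping
person approaches 0.6000·(0.2500+0.7200) = 0.5820 m
C+Z_d+Z_r = 0.0000+0.1000+0.1000 = 0.2000 m
sum ≈ 0.4500+0.6480+0.5820+0.2000 ≈ 1.8800 m = S ✓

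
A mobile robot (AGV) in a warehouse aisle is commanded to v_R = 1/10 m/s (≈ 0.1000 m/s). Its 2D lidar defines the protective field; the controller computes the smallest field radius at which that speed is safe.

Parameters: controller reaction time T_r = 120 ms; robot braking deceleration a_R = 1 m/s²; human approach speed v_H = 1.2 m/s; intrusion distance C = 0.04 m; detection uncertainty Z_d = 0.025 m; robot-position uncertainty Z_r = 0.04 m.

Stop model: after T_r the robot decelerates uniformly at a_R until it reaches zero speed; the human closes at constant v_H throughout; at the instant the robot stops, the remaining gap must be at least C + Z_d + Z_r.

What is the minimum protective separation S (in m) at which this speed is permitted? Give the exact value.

S_min = 193/500 m = 0.3860 m

braking lasts T_s = (1/10)/1 = 0.1000 s
reaction-phase robot travel = 0.1000·0.1200 = 0.0120 m
robot covers 0.1000·0.1000 − ½·1.0000·0.1000² = 0.0050 m while stopping
person approaches 1.2000·(0.1200+0.1000) = 0.2640 m
residual clearance needed = 0.0400+0.0250+0.0400 = 0.1050 m
S_min ≈ 0.0120+0.0050+0.2640+0.1050  ⇒  S_min = 193/500 m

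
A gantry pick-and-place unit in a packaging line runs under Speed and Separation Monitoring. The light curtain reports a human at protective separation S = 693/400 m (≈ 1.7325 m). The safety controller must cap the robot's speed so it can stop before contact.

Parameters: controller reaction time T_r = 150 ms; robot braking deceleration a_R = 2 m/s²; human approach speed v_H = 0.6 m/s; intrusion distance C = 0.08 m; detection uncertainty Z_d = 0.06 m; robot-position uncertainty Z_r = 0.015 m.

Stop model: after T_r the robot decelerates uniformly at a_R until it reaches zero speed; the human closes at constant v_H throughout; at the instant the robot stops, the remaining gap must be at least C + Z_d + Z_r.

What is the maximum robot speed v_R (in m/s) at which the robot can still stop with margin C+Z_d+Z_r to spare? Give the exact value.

v_R_max = 17/10 m/s = 1.7000 m/s

quadratic (1/4)·v² + (9/20)·v + (-119/80) = 0
  disc = (9/20)² − 4·(1/4)·(-119/80) = 169/100 ; √disc = 13/10
  v_R = (−(9/20) + 13/10) / (2·(1/4)) = 17/10 m/s
check:
stop time T_s = (17/10)/2 = 0.8500 s
robot covers v_R·T_r = 1.7000·0.1500 = 0.2550 m before braking
robot under decel: 1.7000²/(2·2.0000) = 0.7225 m
human closes 0.6000·1.0000 = 0.6000 m
C+Z_d+Z_r = 0.0800+0.0600+0.0150 = 0.1550 m
sum ≈ 0.2550+0.7225+0.6000+0.1550 ≈ 1.7325 m = S ✓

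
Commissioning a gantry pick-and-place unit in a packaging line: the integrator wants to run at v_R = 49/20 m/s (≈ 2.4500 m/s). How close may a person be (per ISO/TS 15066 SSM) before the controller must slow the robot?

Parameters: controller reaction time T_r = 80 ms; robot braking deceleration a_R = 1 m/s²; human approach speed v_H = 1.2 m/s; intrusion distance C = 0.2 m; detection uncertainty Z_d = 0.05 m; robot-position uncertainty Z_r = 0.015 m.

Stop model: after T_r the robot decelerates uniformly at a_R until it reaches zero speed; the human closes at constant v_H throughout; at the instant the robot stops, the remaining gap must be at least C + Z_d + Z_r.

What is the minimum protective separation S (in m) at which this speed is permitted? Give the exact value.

S_min = 25993/4000 m = 6.4982 m

braking lasts T_s = (49/20)/1 = 2.4500 s
robot in T_r: 2.4500·0.0800 = 0.1960 m
robot covers 2.4500·2.4500 − ½·1.0000·2.4500² = 3.0013 m while stopping
person approaches 1.2000·(0.0800+2.4500) = 3.0360 m
C+Z_d+Z_r = 0.2000+0.0500+0.0150 = 0.2650 m
S_min ≈ 0.1960+3.0013+3.0360+0.2650  ⇒  S_min = 25993/4000 m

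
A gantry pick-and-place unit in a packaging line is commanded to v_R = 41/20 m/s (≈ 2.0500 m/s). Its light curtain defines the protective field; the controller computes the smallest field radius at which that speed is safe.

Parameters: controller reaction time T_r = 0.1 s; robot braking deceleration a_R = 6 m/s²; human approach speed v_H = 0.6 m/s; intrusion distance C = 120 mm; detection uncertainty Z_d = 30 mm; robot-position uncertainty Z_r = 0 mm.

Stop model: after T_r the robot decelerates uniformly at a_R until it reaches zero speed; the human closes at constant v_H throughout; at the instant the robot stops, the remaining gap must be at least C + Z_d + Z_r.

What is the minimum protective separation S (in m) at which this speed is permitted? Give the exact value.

stop time T_s = (41/20)/6 = 0.3417 s
reaction-phase robot travel = 2.0500·0.1000 = 0.2050 m
robot under decel: 2.0500²/(2·6.0000) = 0.3502 m
human closes 0.6000·0.4417 = 0.2650 m
margins: 0.1200+0.0300+0.0000 = 0.1500 m
S_min ≈ 0.2050+0.3502+0.2650+0.1500  ⇒  S_min = 4657/4800 m

S_min = 4657/4800 m = 0.9702 m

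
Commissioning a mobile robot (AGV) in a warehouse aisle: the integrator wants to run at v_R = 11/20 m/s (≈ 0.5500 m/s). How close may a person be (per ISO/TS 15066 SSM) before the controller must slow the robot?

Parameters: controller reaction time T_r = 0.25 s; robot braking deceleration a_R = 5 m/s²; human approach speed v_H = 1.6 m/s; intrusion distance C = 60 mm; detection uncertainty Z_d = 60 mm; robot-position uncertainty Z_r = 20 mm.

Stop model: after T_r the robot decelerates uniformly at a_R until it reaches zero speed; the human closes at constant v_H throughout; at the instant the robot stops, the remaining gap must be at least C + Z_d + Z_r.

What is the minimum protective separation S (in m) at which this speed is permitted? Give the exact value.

S_min = 707/800 m = 0.8838 m

braking lasts T_s = (11/20)/5 = 0.1100 s
reaction-phase robot travel = 0.5500·0.2500 = 0.1375 m
robot covers 0.5500·0.1100 − ½·5.0000·0.1100² = 0.0302 m while stopping
human closes 1.6000·0.3600 = 0.5760 m
margins: 0.0600+0.0600+0.0200 = 0.1400 m
S_min ≈ 0.1375+0.0302+0.5760+0.1400  ⇒  S_min = 707/800 m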